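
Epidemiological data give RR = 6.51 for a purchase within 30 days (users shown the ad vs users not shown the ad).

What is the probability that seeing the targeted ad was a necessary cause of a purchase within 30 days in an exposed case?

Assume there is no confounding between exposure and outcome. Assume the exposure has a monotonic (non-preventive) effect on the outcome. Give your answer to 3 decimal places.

PN ≈ 0.846

Under exogeneity and monotonicity, PN = (RR − 1) / RR = 1 − 1/RR.
PN = (6.51 − 1) / 6.51 = 5.51 / 6.51 ≈ 0.8464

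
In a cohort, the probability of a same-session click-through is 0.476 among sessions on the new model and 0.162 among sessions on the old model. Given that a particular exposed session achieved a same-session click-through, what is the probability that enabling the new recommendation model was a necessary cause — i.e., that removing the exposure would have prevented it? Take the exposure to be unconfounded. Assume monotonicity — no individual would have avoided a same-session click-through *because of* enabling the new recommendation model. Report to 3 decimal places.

Let p₁ = 0.476, p₀ = 0.162.
Under exogeneity and monotonicity, PN = (p₁ − p₀) / p₁.
PN = (0.476 − 0.162) / 0.476 = 0.314 / 0.476 ≈ 0.6597

PN ≈ 0.660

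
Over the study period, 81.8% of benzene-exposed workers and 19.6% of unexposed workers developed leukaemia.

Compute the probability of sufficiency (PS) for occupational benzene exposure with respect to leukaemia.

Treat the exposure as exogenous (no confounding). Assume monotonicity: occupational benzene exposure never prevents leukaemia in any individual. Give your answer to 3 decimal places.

PS ≈ 0.774

p₁ = 0.818, p₀ = 0.196.
Under exogeneity and monotonicity, PS = (p₁ − p₀) / (1 − p₀).
PS = (0.818 − 0.196) / (1 − 0.196) = 0.622 / 0.804 ≈ 0.7736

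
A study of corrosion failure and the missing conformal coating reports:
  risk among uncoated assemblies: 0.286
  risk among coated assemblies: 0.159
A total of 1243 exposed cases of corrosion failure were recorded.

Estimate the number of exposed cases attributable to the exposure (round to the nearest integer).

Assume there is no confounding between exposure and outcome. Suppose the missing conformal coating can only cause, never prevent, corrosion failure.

about 552 cases

Let p₁ = 0.286, p₀ = 0.159.
PN = (p₁ − p₀)/p₁ = (0.286 − 0.159) / 0.286 ≈ 0.44406.
Attributable cases ≈ PN × (exposed cases) = 0.44406 × 1243 ≈ 551.96.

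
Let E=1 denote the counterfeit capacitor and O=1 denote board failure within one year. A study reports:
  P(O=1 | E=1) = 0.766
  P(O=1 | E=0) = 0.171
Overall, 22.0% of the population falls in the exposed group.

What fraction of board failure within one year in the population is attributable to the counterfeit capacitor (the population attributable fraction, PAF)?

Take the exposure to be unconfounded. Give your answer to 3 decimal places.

Let p₁ = 0.766, p₀ = 0.171.
Overall risk P(Y=1) = π·p₁ + (1−π)·p₀ = 0.22×0.766 + 0.78×0.171 = 0.3019.
Under exogeneity, PAF = [P(Y=1) − p₀] / P(Y=1).
PAF = (0.3019 − 0.171) / 0.3019 ≈ 0.4336

PAF ≈ 0.434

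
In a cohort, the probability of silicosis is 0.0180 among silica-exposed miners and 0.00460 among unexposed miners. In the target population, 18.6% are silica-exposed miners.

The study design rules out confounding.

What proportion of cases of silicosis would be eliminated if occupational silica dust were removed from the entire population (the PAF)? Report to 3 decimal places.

Let p₁ = 0.018, p₀ = 0.0046.
Overall risk P(Y=1) = π·p₁ + (1−π)·p₀ = 0.186×0.018 + 0.814×0.0046 = 0.0070924.
Under exogeneity, PAF = [P(Y=1) − p₀] / P(Y=1).
PAF = (0.0070924 − 0.0046) / 0.0070924 ≈ 0.3514

PAF ≈ 0.351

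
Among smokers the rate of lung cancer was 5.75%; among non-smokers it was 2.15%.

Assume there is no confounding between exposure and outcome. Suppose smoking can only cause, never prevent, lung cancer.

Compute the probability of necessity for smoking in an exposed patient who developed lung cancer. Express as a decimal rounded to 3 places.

PN ≈ 0.626

p₁ = 0.0575, p₀ = 0.0215.
Under exogeneity and monotonicity, PN = (p₁ − p₀) / p₁.
PN = (0.0575 − 0.0215) / 0.0575 = 0.036 / 0.0575 ≈ 0.6261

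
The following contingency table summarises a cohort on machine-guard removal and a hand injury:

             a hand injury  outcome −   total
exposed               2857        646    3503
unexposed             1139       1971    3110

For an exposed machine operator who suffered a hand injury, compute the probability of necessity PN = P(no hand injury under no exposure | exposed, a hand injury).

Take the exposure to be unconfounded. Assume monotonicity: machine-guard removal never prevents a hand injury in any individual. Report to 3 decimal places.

p₁ = P(outcome | exposed) = 2857/3503 = 0.81559
p₀ = P(outcome | unexposed) = 1139/3110 = 0.36624
Under exogeneity and monotonicity, PN = (p₁ − p₀)/p₁.
PN = (0.81559 − 0.36624) / 0.81559 ≈ 0.5510

PN ≈ 0.551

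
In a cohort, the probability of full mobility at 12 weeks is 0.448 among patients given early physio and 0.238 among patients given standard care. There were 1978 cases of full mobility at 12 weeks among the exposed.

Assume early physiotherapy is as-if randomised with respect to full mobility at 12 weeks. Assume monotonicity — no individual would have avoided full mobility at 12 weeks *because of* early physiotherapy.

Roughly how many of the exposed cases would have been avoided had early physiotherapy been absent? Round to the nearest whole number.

about 927 cases

Let p₁ = 0.448, p₀ = 0.238.
PN = (p₁ − p₀)/p₁ = (0.448 − 0.238) / 0.448 ≈ 0.46875.
Attributable cases ≈ PN × (exposed cases) = 0.46875 × 1978 ≈ 927.19.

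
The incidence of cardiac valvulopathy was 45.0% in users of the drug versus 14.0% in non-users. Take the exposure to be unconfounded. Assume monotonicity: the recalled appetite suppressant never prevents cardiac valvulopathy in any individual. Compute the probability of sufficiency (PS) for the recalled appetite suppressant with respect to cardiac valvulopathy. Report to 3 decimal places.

PS ≈ 0.360

p₁ = 0.45, p₀ = 0.14.
Under exogeneity and monotonicity, PS = (p₁ − p₀) / (1 − p₀).
PS = (0.45 − 0.14) / (1 − 0.14) = 0.31 / 0.86 ≈ 0.3605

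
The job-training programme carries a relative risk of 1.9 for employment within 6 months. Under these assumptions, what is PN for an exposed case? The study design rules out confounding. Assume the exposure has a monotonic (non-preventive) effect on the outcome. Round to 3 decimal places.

Under exogeneity and monotonicity, PN = (RR − 1) / RR = 1 − 1/RR.
PN = (1.9 − 1) / 1.9 = 0.9 / 1.9 ≈ 0.4737

PN ≈ 0.474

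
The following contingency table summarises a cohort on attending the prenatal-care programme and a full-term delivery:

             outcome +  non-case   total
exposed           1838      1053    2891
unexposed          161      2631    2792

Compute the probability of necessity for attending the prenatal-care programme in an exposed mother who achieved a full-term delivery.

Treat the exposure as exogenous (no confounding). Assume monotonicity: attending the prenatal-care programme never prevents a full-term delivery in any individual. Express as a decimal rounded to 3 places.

PN ≈ 0.909

p₁ = P(outcome | exposed) = 1838/2891 = 0.63577
p₀ = P(outcome | unexposed) = 161/2792 = 0.057665
Under exogeneity and monotonicity, PN = (p₁ − p₀)/p₁.
PN = (0.63577 − 0.057665) / 0.63577 ≈ 0.9093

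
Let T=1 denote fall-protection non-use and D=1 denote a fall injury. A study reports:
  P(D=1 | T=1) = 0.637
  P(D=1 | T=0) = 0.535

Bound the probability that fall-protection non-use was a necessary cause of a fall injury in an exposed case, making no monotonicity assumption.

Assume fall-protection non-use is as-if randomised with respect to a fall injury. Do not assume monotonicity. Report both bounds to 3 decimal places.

Let p₁ = 0.637, p₀ = 0.535.
Under exogeneity alone the bounds on PN are max{0,(p₁−p₀)/p₁} ≤ PN ≤ min{1,(1−p₀)/p₁}.
  lower = (p₁ − p₀)/p₁ = 0.102 / 0.637 ≈ 0.1601
  upper = min{1, (1 − p₀)/p₁} = 0.465 / 0.637 ≈ 0.7300

0.160 ≤ PN ≤ 0.730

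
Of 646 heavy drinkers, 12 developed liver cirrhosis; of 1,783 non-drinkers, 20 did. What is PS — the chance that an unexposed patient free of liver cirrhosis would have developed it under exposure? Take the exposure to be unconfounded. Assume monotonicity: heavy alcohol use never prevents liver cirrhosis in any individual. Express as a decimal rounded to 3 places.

p₁ = P(outcome | exposed) = 12/646 = 0.018576
p₀ = P(outcome | unexposed) = 20/1783 = 0.011217
Under exogeneity and monotonicity, PS = (p₁ − p₀) / (1 − p₀).
PS = (0.018576 − 0.011217) / (1 − 0.011217) = 0.0073588 / 0.98878 ≈ 0.0074

PS ≈ 0.007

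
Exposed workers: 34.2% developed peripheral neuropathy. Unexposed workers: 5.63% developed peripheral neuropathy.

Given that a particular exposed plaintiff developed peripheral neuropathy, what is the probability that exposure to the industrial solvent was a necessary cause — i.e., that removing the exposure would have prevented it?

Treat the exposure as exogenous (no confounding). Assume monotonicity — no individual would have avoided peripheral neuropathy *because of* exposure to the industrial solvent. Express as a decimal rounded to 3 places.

p₁ = 0.342, p₀ = 0.0563.
Under exogeneity and monotonicity, PN = (p₁ − p₀) / p₁.
PN = (0.342 − 0.0563) / 0.342 = 0.2857 / 0.342 ≈ 0.8354

PN ≈ 0.835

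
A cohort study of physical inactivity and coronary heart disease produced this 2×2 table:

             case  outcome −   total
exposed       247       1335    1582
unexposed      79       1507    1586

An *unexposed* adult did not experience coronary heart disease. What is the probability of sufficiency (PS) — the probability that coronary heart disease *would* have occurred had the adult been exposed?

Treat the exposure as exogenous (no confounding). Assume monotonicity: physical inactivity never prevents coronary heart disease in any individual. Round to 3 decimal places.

PS ≈ 0.112

p₁ = P(outcome | exposed) = 247/1582 = 0.15613
p₀ = P(outcome | unexposed) = 79/1586 = 0.049811
Under exogeneity and monotonicity, PS = (p₁ − p₀)/(1 − p₀).
PS = (0.15613 − 0.049811) / 0.95019 ≈ 0.1119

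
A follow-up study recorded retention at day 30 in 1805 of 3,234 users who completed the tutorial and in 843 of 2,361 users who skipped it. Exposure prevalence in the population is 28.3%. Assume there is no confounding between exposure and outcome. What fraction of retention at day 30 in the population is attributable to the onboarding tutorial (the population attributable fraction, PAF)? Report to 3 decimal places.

PAF ≈ 0.137

p₁ = P(outcome | exposed) = 1805/3234 = 0.55813
p₀ = P(outcome | unexposed) = 843/2361 = 0.35705
Overall risk P(Y=1) = π·p₁ + (1−π)·p₀ = 0.283×0.55813 + 0.717×0.35705 = 0.41396.
Under exogeneity, PAF = [P(Y=1) − p₀] / P(Y=1).
PAF = (0.41396 − 0.35705) / 0.41396 ≈ 0.1375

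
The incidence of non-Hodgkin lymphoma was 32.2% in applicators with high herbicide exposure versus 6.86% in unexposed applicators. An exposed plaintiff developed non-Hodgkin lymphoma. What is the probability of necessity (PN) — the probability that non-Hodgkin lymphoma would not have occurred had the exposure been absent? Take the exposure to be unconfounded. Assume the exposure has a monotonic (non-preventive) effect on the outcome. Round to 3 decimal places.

p₁ = 0.322, p₀ = 0.0686.
Under exogeneity and monotonicity, PN = (p₁ − p₀) / p₁.
PN = (0.322 − 0.0686) / 0.322 = 0.2534 / 0.322 ≈ 0.7870

PN ≈ 0.787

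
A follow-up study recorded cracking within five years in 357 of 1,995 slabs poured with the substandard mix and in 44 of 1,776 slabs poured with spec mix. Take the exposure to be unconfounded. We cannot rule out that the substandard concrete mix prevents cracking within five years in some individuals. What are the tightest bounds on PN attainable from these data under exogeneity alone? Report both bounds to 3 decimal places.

p₁ = P(outcome | exposed) = 357/1995 = 0.17895
p₀ = P(outcome | unexposed) = 44/1776 = 0.024775
Under exogeneity alone the bounds on PN are max{0,(p₁−p₀)/p₁} ≤ PN ≤ min{1,(1−p₀)/p₁}.
  lower = (p₁ − p₀)/p₁ = 0.15417 / 0.17895 ≈ 0.8616
  upper = min{1, (1 − p₀)/p₁} = 0.97523 / 0.17895 ≈ 5.4498 → capped at 1

0.862 ≤ PN ≤ 1.000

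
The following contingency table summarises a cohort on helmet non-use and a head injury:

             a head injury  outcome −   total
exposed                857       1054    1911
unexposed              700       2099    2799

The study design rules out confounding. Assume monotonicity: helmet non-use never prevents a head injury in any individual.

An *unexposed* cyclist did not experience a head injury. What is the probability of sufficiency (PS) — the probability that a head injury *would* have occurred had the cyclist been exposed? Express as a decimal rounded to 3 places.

p₁ = P(outcome | exposed) = 857/1911 = 0.44846
p₀ = P(outcome | unexposed) = 700/2799 = 0.25009
Under exogeneity and monotonicity, PS = (p₁ − p₀)/(1 − p₀).
PS = (0.44846 − 0.25009) / 0.74991 ≈ 0.2645

PS ≈ 0.265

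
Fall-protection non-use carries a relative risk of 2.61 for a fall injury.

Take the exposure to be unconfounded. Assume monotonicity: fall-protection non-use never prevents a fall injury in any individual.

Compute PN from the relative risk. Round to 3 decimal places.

Under exogeneity and monotonicity, PN = (RR − 1) / RR = 1 − 1/RR.
PN = (2.61 − 1) / 2.61 = 1.61 / 2.61 ≈ 0.6169

PN ≈ 0.617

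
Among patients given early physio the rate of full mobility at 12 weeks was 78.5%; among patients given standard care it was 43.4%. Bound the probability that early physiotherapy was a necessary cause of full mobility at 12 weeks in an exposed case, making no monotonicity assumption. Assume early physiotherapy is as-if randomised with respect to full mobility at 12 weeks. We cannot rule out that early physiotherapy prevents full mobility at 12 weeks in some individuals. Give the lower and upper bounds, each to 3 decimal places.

p₁ = 0.785, p₀ = 0.434.
Under exogeneity alone the bounds on PN are max{0,(p₁−p₀)/p₁} ≤ PN ≤ min{1,(1−p₀)/p₁}.
  lower = (p₁ − p₀)/p₁ = 0.351 / 0.785 ≈ 0.4471
  upper = min{1, (1 − p₀)/p₁} = 0.566 / 0.785 ≈ 0.7210

0.447 ≤ PN ≤ 0.721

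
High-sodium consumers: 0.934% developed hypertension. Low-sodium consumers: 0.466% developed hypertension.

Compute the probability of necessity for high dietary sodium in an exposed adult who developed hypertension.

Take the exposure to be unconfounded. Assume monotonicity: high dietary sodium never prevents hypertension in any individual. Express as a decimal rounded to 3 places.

PN ≈ 0.501

p₁ = 0.00934, p₀ = 0.00466.
Under exogeneity and monotonicity, PN = (p₁ − p₀) / p₁.
PN = (0.00934 − 0.00466) / 0.00934 = 0.00468 / 0.00934 ≈ 0.5011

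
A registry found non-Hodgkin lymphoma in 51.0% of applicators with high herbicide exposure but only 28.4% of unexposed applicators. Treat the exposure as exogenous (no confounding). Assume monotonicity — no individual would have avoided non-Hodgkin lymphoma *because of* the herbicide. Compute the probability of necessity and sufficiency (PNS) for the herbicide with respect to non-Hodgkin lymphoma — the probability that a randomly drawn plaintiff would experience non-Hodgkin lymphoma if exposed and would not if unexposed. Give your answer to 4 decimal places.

PNS ≈ 0.2260

p₁ = 0.51, p₀ = 0.284.
Under exogeneity and monotonicity, PNS = p₁ − p₀.
PNS = 0.51 − 0.284 = 0.226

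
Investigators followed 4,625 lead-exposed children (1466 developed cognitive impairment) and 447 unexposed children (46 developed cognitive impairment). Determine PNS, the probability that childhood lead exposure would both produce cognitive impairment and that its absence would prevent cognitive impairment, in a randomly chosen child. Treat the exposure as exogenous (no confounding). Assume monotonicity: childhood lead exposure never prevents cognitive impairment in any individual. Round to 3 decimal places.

p₁ = P(outcome | exposed) = 1466/4625 = 0.31697
p₀ = P(outcome | unexposed) = 46/447 = 0.10291
Under exogeneity and monotonicity, PNS = p₁ − p₀.
PNS = 0.31697 − 0.10291 = 0.21406

PNS ≈ 0.214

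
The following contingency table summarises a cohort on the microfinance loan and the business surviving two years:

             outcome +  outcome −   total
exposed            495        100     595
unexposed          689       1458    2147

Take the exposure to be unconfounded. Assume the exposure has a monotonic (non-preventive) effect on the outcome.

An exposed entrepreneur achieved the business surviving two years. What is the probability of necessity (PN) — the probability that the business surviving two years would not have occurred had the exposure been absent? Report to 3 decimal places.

PN ≈ 0.614

p₁ = P(outcome | exposed) = 495/595 = 0.83193
p₀ = P(outcome | unexposed) = 689/2147 = 0.32091
Under exogeneity and monotonicity, PN = (p₁ − p₀)/p₁.
PN = (0.83193 − 0.32091) / 0.83193 ≈ 0.6143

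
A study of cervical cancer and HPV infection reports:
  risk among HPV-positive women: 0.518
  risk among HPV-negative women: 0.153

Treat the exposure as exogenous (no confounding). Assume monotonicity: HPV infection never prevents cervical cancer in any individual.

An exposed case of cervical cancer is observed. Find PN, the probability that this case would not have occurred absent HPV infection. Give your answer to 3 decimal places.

Let p₁ = 0.518, p₀ = 0.153.
Under exogeneity and monotonicity, PN = (p₁ − p₀) / p₁.
PN = (0.518 − 0.153) / 0.518 = 0.365 / 0.518 ≈ 0.7046

PN ≈ 0.705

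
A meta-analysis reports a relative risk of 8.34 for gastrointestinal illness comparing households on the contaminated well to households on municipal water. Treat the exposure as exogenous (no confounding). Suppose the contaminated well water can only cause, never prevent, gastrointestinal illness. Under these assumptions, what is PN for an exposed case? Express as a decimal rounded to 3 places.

Under exogeneity and monotonicity, PN = (RR − 1) / RR = 1 − 1/RR.
PN = (8.34 − 1) / 8.34 = 7.34 / 8.34 ≈ 0.8801

PN ≈ 0.880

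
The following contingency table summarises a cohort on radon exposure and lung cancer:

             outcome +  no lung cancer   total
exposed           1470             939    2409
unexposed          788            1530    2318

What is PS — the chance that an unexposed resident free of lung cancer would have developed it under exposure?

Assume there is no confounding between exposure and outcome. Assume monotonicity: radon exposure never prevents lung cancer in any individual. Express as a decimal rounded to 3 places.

p₁ = P(outcome | exposed) = 1470/2409 = 0.61021
p₀ = P(outcome | unexposed) = 788/2318 = 0.33995
Under exogeneity and monotonicity, PS = (p₁ − p₀) / (1 − p₀).
PS = (0.61021 − 0.33995) / (1 − 0.33995) = 0.27026 / 0.66005 ≈ 0.4095

PS ≈ 0.409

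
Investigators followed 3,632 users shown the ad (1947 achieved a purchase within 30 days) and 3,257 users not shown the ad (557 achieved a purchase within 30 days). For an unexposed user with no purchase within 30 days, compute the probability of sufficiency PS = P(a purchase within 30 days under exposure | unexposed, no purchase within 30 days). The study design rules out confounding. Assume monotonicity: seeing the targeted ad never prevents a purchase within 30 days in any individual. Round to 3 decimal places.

p₁ = P(outcome | exposed) = 1947/3632 = 0.53607
p₀ = P(outcome | unexposed) = 557/3257 = 0.17102
Under exogeneity and monotonicity, PS = (p₁ − p₀) / (1 − p₀).
PS = (0.53607 − 0.17102) / (1 − 0.17102) = 0.36505 / 0.82898 ≈ 0.4404

PS ≈ 0.440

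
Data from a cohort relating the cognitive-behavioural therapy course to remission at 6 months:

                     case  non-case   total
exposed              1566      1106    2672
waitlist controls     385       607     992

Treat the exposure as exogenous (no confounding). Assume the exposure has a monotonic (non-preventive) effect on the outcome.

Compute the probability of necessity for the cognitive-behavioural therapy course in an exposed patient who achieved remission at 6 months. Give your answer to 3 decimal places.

PN ≈ 0.338

p₁ = P(outcome | exposed) = 1566/2672 = 0.58608
p₀ = P(outcome | unexposed) = 385/992 = 0.3881
Under exogeneity and monotonicity, PN = (p₁ − p₀)/p₁.
PN = (0.58608 − 0.3881) / 0.58608 ≈ 0.3378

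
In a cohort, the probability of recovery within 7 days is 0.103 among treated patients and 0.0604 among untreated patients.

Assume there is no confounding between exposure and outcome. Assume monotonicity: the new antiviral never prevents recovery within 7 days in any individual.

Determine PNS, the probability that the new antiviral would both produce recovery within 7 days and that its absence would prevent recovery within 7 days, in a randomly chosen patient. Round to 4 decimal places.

Let p₁ = 0.103, p₀ = 0.0604.
Under exogeneity and monotonicity, PNS = p₁ − p₀.
PNS = 0.103 − 0.0604 = 0.0426

PNS ≈ 0.0426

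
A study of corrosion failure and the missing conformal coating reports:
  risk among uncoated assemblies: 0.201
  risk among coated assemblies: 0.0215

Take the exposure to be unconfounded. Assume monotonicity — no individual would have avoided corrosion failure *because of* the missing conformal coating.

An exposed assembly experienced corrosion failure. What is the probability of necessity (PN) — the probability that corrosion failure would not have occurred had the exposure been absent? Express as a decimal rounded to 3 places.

Let p₁ = 0.201, p₀ = 0.0215.
Under exogeneity and monotonicity, PN = (p₁ − p₀) / p₁.
PN = (0.201 − 0.0215) / 0.201 = 0.1795 / 0.201 ≈ 0.8930

PN ≈ 0.893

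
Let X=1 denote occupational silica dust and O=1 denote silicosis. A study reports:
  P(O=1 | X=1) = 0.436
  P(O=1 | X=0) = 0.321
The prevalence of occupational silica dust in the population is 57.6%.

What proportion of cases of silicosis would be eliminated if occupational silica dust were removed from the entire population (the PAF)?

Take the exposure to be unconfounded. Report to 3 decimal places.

PAF ≈ 0.171

Let p₁ = 0.436, p₀ = 0.321.
Overall risk P(Y=1) = π·p₁ + (1−π)·p₀ = 0.576×0.436 + 0.424×0.321 = 0.38724.
Under exogeneity, PAF = [P(Y=1) − p₀] / P(Y=1).
PAF = (0.38724 − 0.321) / 0.38724 ≈ 0.1711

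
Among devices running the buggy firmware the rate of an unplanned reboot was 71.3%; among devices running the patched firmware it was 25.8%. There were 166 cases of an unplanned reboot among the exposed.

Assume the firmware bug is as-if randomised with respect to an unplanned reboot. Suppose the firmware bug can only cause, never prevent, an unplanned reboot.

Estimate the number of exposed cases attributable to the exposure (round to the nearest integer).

about 106 cases

p₁ = 0.713, p₀ = 0.258.
PN = (p₁ − p₀)/p₁ = (0.713 − 0.258) / 0.713 ≈ 0.63815.
Attributable cases ≈ PN × (exposed cases) = 0.63815 × 166 ≈ 105.93.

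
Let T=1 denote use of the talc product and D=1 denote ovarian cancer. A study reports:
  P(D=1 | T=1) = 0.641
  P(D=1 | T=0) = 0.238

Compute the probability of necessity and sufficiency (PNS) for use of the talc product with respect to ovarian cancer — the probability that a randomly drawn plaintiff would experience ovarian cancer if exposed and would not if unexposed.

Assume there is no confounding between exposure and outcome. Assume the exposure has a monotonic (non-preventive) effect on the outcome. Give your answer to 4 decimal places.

PNS ≈ 0.4030

Let p₁ = 0.641, p₀ = 0.238.
Under exogeneity and monotonicity, PNS = p₁ − p₀.
PNS = 0.641 − 0.238 = 0.403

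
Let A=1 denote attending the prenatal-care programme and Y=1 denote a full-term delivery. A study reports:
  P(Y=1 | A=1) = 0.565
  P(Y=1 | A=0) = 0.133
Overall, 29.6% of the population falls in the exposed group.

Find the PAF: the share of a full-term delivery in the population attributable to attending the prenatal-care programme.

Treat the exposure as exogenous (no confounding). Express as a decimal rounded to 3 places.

Let p₁ = 0.565, p₀ = 0.133.
Overall risk P(Y=1) = π·p₁ + (1−π)·p₀ = 0.296×0.565 + 0.704×0.133 = 0.26087.
Under exogeneity, PAF = [P(Y=1) − p₀] / P(Y=1).
PAF = (0.26087 − 0.133) / 0.26087 ≈ 0.4902

PAF ≈ 0.490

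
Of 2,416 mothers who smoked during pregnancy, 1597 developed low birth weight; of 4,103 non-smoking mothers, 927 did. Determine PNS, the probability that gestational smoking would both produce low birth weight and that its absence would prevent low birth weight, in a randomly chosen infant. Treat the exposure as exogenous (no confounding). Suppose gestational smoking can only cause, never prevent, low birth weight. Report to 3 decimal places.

PNS ≈ 0.435

p₁ = P(outcome | exposed) = 1597/2416 = 0.66101
p₀ = P(outcome | unexposed) = 927/4103 = 0.22593
Under exogeneity and monotonicity, PNS = p₁ − p₀.
PNS = 0.66101 − 0.22593 = 0.43508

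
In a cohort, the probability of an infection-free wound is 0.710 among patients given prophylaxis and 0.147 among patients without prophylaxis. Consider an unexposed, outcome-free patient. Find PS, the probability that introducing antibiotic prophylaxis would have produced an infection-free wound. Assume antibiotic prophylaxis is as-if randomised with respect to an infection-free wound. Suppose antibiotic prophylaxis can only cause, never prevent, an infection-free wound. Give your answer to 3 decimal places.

Let p₁ = 0.71, p₀ = 0.147.
Under exogeneity and monotonicity, PS = (p₁ − p₀) / (1 − p₀).
PS = (0.71 − 0.147) / (1 − 0.147) = 0.563 / 0.853 ≈ 0.6600

PS ≈ 0.660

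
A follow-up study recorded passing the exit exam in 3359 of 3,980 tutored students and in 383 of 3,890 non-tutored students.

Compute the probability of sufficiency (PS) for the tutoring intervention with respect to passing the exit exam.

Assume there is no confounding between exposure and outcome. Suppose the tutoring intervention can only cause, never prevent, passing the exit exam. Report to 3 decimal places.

PS ≈ 0.827

p₁ = P(outcome | exposed) = 3359/3980 = 0.84397
p₀ = P(outcome | unexposed) = 383/3890 = 0.098458
Under exogeneity and monotonicity, PS = (p₁ − p₀) / (1 − p₀).
PS = (0.84397 − 0.098458) / (1 − 0.098458) = 0.74551 / 0.90154 ≈ 0.8269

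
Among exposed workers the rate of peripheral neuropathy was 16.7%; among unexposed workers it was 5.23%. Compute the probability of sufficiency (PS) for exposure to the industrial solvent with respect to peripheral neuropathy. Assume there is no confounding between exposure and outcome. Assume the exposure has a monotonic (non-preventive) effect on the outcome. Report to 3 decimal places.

PS ≈ 0.121

p₁ = 0.167, p₀ = 0.0523.
Under exogeneity and monotonicity, PS = (p₁ − p₀) / (1 − p₀).
PS = (0.167 − 0.0523) / (1 − 0.0523) = 0.1147 / 0.9477 ≈ 0.1210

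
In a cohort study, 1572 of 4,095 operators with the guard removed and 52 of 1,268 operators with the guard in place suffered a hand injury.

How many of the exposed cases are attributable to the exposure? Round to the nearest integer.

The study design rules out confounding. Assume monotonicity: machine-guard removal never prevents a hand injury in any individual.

p₁ = P(outcome | exposed) = 1572/4095 = 0.38388
p₀ = P(outcome | unexposed) = 52/1268 = 0.041009
PN = (p₁ − p₀)/p₁ = (0.38388 − 0.041009) / 0.38388 ≈ 0.89317.
Attributable cases ≈ PN × (exposed cases) = 0.89317 × 1572 ≈ 1404.07.

about 1404 cases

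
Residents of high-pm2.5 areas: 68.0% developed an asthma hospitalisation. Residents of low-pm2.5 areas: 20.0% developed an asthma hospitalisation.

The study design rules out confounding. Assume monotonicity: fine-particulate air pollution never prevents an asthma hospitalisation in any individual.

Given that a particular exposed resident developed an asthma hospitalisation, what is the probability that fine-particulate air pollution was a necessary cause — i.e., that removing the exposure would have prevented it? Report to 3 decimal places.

p₁ = 0.68, p₀ = 0.2.
Under exogeneity and monotonicity, PN = (p₁ − p₀) / p₁.
PN = (0.68 − 0.2) / 0.68 = 0.48 / 0.68 ≈ 0.7059

PN ≈ 0.706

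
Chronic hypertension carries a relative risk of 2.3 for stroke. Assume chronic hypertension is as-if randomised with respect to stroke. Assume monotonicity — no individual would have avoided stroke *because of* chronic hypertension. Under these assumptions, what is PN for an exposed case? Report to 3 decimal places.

PN ≈ 0.565

Under exogeneity and monotonicity, PN = (RR − 1) / RR = 1 − 1/RR.
PN = (2.3 − 1) / 2.3 = 1.3 / 2.3 ≈ 0.5652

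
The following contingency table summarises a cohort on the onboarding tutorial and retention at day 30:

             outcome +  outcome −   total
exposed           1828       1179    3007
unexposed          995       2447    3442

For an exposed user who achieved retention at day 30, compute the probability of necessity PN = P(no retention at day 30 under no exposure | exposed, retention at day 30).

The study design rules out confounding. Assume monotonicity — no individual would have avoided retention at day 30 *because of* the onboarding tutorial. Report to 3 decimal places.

p₁ = P(outcome | exposed) = 1828/3007 = 0.60791
p₀ = P(outcome | unexposed) = 995/3442 = 0.28908
Under exogeneity and monotonicity, PN = (p₁ − p₀) / p₁.
PN = (0.60791 − 0.28908) / 0.60791 = 0.31884 / 0.60791 ≈ 0.5245

PN ≈ 0.524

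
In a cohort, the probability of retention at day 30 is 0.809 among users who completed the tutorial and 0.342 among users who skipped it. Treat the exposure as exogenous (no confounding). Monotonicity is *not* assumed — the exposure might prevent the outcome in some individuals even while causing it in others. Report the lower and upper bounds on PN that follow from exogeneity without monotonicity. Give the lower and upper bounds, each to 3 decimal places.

Let p₁ = 0.809, p₀ = 0.342.
Under exogeneity alone the bounds on PN are max{0,(p₁−p₀)/p₁} ≤ PN ≤ min{1,(1−p₀)/p₁}.
  lower = (p₁ − p₀)/p₁ = 0.467 / 0.809 ≈ 0.5773
  upper = min{1, (1 − p₀)/p₁} = 0.658 / 0.809 ≈ 0.8133

0.577 ≤ PN ≤ 0.813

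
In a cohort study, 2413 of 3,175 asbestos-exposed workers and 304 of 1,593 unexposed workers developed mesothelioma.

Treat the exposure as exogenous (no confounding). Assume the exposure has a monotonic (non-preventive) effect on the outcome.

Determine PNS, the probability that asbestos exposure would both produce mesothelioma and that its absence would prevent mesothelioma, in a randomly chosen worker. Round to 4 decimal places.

PNS ≈ 0.5692

p₁ = P(outcome | exposed) = 2413/3175 = 0.76
p₀ = P(outcome | unexposed) = 304/1593 = 0.19083
Under exogeneity and monotonicity, PNS = p₁ − p₀.
PNS = 0.76 − 0.19083 = 0.56917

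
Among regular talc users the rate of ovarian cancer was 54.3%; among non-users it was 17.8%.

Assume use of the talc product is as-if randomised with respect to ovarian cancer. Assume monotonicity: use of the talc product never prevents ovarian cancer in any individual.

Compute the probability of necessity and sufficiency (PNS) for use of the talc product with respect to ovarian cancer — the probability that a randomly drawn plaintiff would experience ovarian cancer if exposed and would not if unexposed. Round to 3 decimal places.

PNS ≈ 0.365

p₁ = 0.543, p₀ = 0.178.
Under exogeneity and monotonicity, PNS = p₁ − p₀.
PNS = 0.543 − 0.178 = 0.365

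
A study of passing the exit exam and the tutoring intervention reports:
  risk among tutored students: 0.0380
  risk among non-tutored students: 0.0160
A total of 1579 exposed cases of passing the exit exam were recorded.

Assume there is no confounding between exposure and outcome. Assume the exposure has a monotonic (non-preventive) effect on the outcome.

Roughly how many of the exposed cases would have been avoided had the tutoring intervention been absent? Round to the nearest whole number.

about 914 cases

Let p₁ = 0.038, p₀ = 0.016.
PN = (p₁ − p₀)/p₁ = (0.038 − 0.016) / 0.038 ≈ 0.57895.
Attributable cases ≈ PN × (exposed cases) = 0.57895 × 1579 ≈ 914.16.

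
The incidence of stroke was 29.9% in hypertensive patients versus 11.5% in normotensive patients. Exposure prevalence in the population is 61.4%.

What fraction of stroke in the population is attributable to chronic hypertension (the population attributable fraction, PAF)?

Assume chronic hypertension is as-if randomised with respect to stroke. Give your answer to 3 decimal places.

p₁ = 0.299, p₀ = 0.115.
Overall risk P(Y=1) = π·p₁ + (1−π)·p₀ = 0.614×0.299 + 0.386×0.115 = 0.22798.
Under exogeneity, PAF = [P(Y=1) − p₀] / P(Y=1).
PAF = (0.22798 − 0.115) / 0.22798 ≈ 0.4956

PAF ≈ 0.496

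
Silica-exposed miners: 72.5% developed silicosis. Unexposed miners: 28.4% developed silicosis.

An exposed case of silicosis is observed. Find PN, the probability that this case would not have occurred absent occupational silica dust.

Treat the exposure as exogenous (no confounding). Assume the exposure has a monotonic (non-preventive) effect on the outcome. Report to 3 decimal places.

p₁ = 0.725, p₀ = 0.284.
Under exogeneity and monotonicity, PN = (p₁ − p₀) / p₁.
PN = (0.725 − 0.284) / 0.725 = 0.441 / 0.725 ≈ 0.6083

PN ≈ 0.608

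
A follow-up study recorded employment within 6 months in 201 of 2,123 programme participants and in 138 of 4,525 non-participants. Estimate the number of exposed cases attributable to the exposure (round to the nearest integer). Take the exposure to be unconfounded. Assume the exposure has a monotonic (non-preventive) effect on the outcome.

about 136 cases

p₁ = P(outcome | exposed) = 201/2123 = 0.094677
p₀ = P(outcome | unexposed) = 138/4525 = 0.030497
PN = (p₁ − p₀)/p₁ = (0.094677 − 0.030497) / 0.094677 ≈ 0.67788.
Attributable cases ≈ PN × (exposed cases) = 0.67788 × 201 ≈ 136.25.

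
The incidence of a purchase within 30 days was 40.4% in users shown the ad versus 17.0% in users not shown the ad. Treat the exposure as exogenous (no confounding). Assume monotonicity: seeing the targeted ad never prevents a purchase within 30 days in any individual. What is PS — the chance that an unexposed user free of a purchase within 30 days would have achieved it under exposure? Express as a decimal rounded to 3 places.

PS ≈ 0.282

p₁ = 0.404, p₀ = 0.17.
Under exogeneity and monotonicity, PS = (p₁ − p₀) / (1 − p₀).
PS = (0.404 − 0.17) / (1 − 0.17) = 0.234 / 0.83 ≈ 0.2819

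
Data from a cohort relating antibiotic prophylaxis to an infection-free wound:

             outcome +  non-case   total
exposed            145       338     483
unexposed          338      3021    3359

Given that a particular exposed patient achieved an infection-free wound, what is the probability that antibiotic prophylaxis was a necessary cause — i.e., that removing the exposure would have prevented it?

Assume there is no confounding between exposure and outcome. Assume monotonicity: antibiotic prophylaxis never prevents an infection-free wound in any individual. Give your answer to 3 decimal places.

p₁ = P(outcome | exposed) = 145/483 = 0.30021
p₀ = P(outcome | unexposed) = 338/3359 = 0.10063
Under exogeneity and monotonicity, PN = (p₁ − p₀)/p₁.
PN = (0.30021 − 0.10063) / 0.30021 ≈ 0.6648

PN ≈ 0.665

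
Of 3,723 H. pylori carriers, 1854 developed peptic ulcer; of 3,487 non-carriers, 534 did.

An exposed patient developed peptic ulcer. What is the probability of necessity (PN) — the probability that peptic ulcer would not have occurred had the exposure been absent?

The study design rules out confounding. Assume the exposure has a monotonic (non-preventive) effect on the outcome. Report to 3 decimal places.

p₁ = P(outcome | exposed) = 1854/3723 = 0.49799
p₀ = P(outcome | unexposed) = 534/3487 = 0.15314
Under exogeneity and monotonicity, PN = (p₁ − p₀) / p₁.
PN = (0.49799 − 0.15314) / 0.49799 = 0.34485 / 0.49799 ≈ 0.6925

PN ≈ 0.692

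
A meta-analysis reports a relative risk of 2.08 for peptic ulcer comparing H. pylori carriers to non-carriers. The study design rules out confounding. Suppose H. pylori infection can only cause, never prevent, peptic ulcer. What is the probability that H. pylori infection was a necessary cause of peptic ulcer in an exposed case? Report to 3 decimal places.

Under exogeneity and monotonicity, PN = (RR − 1) / RR = 1 − 1/RR.
PN = (2.08 − 1) / 2.08 = 1.08 / 2.08 ≈ 0.5192

PN ≈ 0.519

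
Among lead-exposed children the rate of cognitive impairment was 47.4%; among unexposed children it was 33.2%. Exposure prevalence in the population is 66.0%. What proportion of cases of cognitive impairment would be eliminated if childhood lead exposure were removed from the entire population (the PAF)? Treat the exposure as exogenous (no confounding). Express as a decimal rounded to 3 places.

p₁ = 0.474, p₀ = 0.332.
Overall risk P(Y=1) = π·p₁ + (1−π)·p₀ = 0.66×0.474 + 0.34×0.332 = 0.42572.
Under exogeneity, PAF = [P(Y=1) − p₀] / P(Y=1).
PAF = (0.42572 − 0.332) / 0.42572 ≈ 0.2201

PAF ≈ 0.220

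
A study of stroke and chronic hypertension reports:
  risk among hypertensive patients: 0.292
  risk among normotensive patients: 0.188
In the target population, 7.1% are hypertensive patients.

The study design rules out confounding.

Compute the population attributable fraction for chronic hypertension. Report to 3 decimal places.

Let p₁ = 0.292, p₀ = 0.188.
Overall risk P(Y=1) = π·p₁ + (1−π)·p₀ = 0.071×0.292 + 0.929×0.188 = 0.19538.
Under exogeneity, PAF = [P(Y=1) − p₀] / P(Y=1).
PAF = (0.19538 − 0.188) / 0.19538 ≈ 0.0378

PAF ≈ 0.038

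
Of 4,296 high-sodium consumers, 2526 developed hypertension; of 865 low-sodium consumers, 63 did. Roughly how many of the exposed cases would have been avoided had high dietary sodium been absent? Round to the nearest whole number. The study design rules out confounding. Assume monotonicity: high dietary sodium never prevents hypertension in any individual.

about 2213 cases

p₁ = P(outcome | exposed) = 2526/4296 = 0.58799
p₀ = P(outcome | unexposed) = 63/865 = 0.072832
PN = (p₁ − p₀)/p₁ = (0.58799 − 0.072832) / 0.58799 ≈ 0.87613.
Attributable cases ≈ PN × (exposed cases) = 0.87613 × 2526 ≈ 2213.11.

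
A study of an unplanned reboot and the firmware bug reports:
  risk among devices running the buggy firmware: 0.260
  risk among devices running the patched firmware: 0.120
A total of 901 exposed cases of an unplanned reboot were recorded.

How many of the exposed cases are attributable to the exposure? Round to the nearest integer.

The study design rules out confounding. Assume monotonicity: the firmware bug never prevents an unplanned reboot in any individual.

Let p₁ = 0.26, p₀ = 0.12.
PN = (p₁ − p₀)/p₁ = (0.26 − 0.12) / 0.26 ≈ 0.53846.
Attributable cases ≈ PN × (exposed cases) = 0.53846 × 901 ≈ 485.15.

about 485 cases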